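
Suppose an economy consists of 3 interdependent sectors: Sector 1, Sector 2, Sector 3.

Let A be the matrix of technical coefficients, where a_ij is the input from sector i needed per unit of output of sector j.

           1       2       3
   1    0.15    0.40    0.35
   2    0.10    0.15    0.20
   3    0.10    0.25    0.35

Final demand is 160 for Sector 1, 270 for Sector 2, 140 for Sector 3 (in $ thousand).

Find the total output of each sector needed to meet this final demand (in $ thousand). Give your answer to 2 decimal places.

I − A =
  [   0.85    -0.40    -0.35]
  [  -0.10     0.85    -0.20]
  [  -0.10    -0.25     0.65]
Cofactors of I−A, C_ij = (−1)^(i+j)·(minor ij) (rows/columns in the sector order above):
  C_11 = (0.85)(0.65) − (-0.20)(-0.25) = 0.5025
  C_12 = −[(-0.10)(0.65) − (-0.20)(-0.10)] = 0.0850
  C_13 = (-0.10)(-0.25) − (0.85)(-0.10) = 0.1100
  C_21 = −[(-0.40)(0.65) − (-0.35)(-0.25)] = 0.3475
  C_22 = (0.85)(0.65) − (-0.35)(-0.10) = 0.5175
  C_23 = −[(0.85)(-0.25) − (-0.40)(-0.10)] = 0.2525
  C_31 = (-0.40)(-0.20) − (-0.35)(0.85) = 0.3775
  C_32 = −[(0.85)(-0.20) − (-0.35)(-0.10)] = 0.2050
  C_33 = (0.85)(0.85) − (-0.40)(-0.10) = 0.6825
det(I−A) = Σ_j (I−A)_1j·C_1j = (0.85)(0.5025) + (-0.40)(0.0850) + (-0.35)(0.1100) = 0.354625
adj(I−A) = Cᵀ =
  [ 0.5025   0.3475   0.3775]
  [ 0.0850   0.5175   0.2050]
  [ 0.1100   0.2525   0.6825]
(I − A)⁻¹ = adj(I−A) / det(I−A) ≈
  [   1.4170     0.9799     1.0645]
  [   0.2397     1.4593     0.5781]
  [   0.3102     0.7120     1.9246]
x = (I − A)⁻¹ d = adj(I−A)·d / det(I−A), with det(I−A) = 0.354625:
  x_1 = (0.5025·160 + 0.3475·270 + 0.3775·140) / 0.354625 = 227.075 / 0.354625 ≈ 640.32
  x_2 = (0.0850·160 + 0.5175·270 + 0.2050·140) / 0.354625 = 182.025 / 0.354625 ≈ 513.29
  x_3 = (0.1100·160 + 0.2525·270 + 0.6825·140) / 0.354625 = 181.325 / 0.354625 ≈ 511.31

x_1 = 640.32, x_2 = 513.29, x_3 = 511.31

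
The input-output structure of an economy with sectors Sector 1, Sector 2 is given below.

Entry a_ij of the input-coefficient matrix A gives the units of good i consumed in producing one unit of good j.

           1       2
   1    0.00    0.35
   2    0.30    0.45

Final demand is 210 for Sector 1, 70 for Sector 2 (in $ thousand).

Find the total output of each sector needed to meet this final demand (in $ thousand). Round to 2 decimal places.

I − A =
  [   1.00    -0.35]
  [  -0.30     0.55]
det(I−A) = (1.00)(0.55) − (-0.35)(-0.30) = 0.4450
adj(I−A) = [[0.55, 0.35], [0.30, 1.00]]
(I − A)⁻¹ = adj(I−A) / det(I−A) ≈
  [   1.2360     0.7865]
  [   0.6742     2.2472]
x = (I − A)⁻¹ d = adj(I−A)·d / det(I−A), with det(I−A) = 0.4450:
  x_1 = (0.55·210 + 0.35·70) / 0.4450 = 140.00 / 0.4450 ≈ 314.61
  x_2 = (0.30·210 + 1.00·70) / 0.4450 = 133.00 / 0.4450 ≈ 298.88

x_1 = 314.61, x_2 = 298.88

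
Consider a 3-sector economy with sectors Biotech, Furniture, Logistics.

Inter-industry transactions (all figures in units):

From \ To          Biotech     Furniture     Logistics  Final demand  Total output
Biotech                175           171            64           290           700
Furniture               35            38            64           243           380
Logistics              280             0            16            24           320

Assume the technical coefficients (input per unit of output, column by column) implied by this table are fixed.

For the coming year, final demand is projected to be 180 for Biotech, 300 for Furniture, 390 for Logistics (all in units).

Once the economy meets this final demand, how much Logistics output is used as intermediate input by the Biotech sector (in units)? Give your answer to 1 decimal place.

z_31 = 302.8

Technical coefficients a_ij = z_ij / X_j:
  a_11 = 175/700 = 0.25, a_21 = 35/700 = 0.05, a_31 = 280/700 = 0.40
  a_12 = 171/380 = 0.45, a_22 = 38/380 = 0.10, a_32 = 0/380 = 0.00
  a_13 = 64/320 = 0.20, a_23 = 64/320 = 0.20, a_33 = 16/320 = 0.05
I − A =
  [   0.75    -0.45    -0.20]
  [  -0.05     0.90    -0.20]
  [  -0.40     0.00     0.95]
Cofactors of I−A, C_ij = (−1)^(i+j)·(minor ij) (rows/columns in the sector order above):
  C_11 = (0.90)(0.95) − (-0.20)(0.00) = 0.8550
  C_12 = −[(-0.05)(0.95) − (-0.20)(-0.40)] = 0.1275
  C_13 = (-0.05)(0.00) − (0.90)(-0.40) = 0.3600
  C_21 = −[(-0.45)(0.95) − (-0.20)(0.00)] = 0.4275
  C_22 = (0.75)(0.95) − (-0.20)(-0.40) = 0.6325
  C_23 = −[(0.75)(0.00) − (-0.45)(-0.40)] = 0.1800
  C_31 = (-0.45)(-0.20) − (-0.20)(0.90) = 0.2700
  C_32 = −[(0.75)(-0.20) − (-0.20)(-0.05)] = 0.1600
  C_33 = (0.75)(0.90) − (-0.45)(-0.05) = 0.6525
det(I−A) = Σ_j (I−A)_1j·C_1j = (0.75)(0.8550) + (-0.45)(0.1275) + (-0.20)(0.3600) = 0.511875
adj(I−A) = Cᵀ =
  [ 0.8550   0.4275   0.2700]
  [ 0.1275   0.6325   0.1600]
  [ 0.3600   0.1800   0.6525]
(I − A)⁻¹ = adj(I−A) / det(I−A) ≈
  [   1.6703     0.8352     0.5275]
  [   0.2491     1.2357     0.3126]
  [   0.7033     0.3516     1.2747]
First solve x = (I − A)⁻¹ d = adj(I−A)·d / det(I−A); in particular x_1 = (0.8550·180 + 0.4275·300 + 0.2700·390) / 0.511875 = 387.45 / 0.511875 ≈ 756.923.
Intermediate flow from 3 to 1: z_31 = a_31 · x_1 = 0.40 × 387.45 / 0.511875 = 154.98 / 0.511875 ≈ 302.8.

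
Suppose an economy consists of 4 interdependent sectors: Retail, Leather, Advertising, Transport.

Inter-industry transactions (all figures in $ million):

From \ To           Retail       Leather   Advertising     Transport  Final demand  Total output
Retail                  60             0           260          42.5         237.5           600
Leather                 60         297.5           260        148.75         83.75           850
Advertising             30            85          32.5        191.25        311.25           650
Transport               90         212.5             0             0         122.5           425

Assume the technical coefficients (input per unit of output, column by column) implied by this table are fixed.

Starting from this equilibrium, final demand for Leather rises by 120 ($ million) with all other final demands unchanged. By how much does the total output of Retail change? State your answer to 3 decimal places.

Δx_1 = 36.917

Technical coefficients a_ij = z_ij / X_j:
  a_11 = 60/600 = 0.10, a_21 = 60/600 = 0.10, a_31 = 30/600 = 0.05, a_41 = 90/600 = 0.15
  a_12 = 0/850 = 0.00, a_22 = 297.5/850 = 0.35, a_32 = 85/850 = 0.10, a_42 = 212.5/850 = 0.25
  a_13 = 260/650 = 0.40, a_23 = 260/650 = 0.40, a_33 = 32.5/650 = 0.05, a_43 = 0/650 = 0.00
  a_14 = 42.5/425 = 0.10, a_24 = 148.75/425 = 0.35, a_34 = 191.25/425 = 0.45, a_44 = 0/425 = 0.00
I − A =
  [   0.90     0.00    -0.40    -0.10]
  [  -0.10     0.65    -0.40    -0.35]
  [  -0.05    -0.10     0.95    -0.45]
  [  -0.15    -0.25     0.00     1.00]
Compute the cofactors C_ij = (−1)^(i+j)·(3×3 minor ij) of I−A; the adjugate is their transpose:
adj(I−A) = Cᵀ =
  [ 0.449375   0.108750   0.235000   0.188750]
  [ 0.191875   0.793750   0.415000   0.483750]
  [ 0.098500   0.191000   0.494000   0.299000]
  [ 0.115375   0.214750   0.139000   0.502750]
det(I−A) = Σ_j (I−A)_1j·C_1j = (0.90)(0.449375) + (0.00)(0.191875) + (-0.40)(0.098500) + (-0.10)(0.115375) = 0.3535
(I − A)⁻¹ = adj(I−A) / det(I−A) ≈
  [   1.2712     0.3076     0.6648     0.5339]
  [   0.5428     2.2454     1.1740     1.3685]
  [   0.2786     0.5403     1.3975     0.8458]
  [   0.3264     0.6075     0.3932     1.4222]
Δx = (I − A)⁻¹ Δd with Δd having +120 in the Leather component and 0 elsewhere.
So Δx_1 = L_12 · (+120), where L_12 = adj(I−A)_12 / det(I−A) = 0.108750 / 0.3535.
Δx_1 = 0.108750 × (+120) / 0.3535 = 13.05 / 0.3535 ≈ 36.917.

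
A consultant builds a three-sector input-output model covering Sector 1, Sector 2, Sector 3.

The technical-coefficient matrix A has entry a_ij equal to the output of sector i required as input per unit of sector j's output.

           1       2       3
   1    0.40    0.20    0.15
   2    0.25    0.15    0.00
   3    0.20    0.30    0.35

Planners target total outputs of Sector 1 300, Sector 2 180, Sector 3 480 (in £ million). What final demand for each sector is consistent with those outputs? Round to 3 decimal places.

I − A =
  [   0.60    -0.20    -0.15]
  [  -0.25     0.85     0.00]
  [  -0.20    -0.30     0.65]
d = (I − A) x:
  d_1 = (+0.60)·300 + (-0.20)·180 + (-0.15)·480 = 72.000
  d_2 = (-0.25)·300 + (+0.85)·180 + (+0.00)·480 = 78.000
  d_3 = (-0.20)·300 + (-0.30)·180 + (+0.65)·480 = 198.000

d_1 = 72.000, d_2 = 78.000, d_3 = 198.000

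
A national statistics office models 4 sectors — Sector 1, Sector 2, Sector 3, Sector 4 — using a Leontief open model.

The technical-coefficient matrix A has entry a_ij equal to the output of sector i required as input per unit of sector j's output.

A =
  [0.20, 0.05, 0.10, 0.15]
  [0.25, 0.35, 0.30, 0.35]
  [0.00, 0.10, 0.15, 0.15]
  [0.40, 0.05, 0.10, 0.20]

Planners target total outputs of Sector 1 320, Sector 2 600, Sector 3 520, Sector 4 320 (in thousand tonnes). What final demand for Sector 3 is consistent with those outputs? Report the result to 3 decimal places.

I − A =
  [   0.80    -0.05    -0.10    -0.15]
  [  -0.25     0.65    -0.30    -0.35]
  [   0.00    -0.10     0.85    -0.15]
  [  -0.40    -0.05    -0.10     0.80]
d = (I − A) x:
  d_1 = (+0.80)·320 + (-0.05)·600 + (-0.10)·520 + (-0.15)·320 = 126.000
  d_2 = (-0.25)·320 + (+0.65)·600 + (-0.30)·520 + (-0.35)·320 = 42.000
  d_3 = (+0.00)·320 + (-0.10)·600 + (+0.85)·520 + (-0.15)·320 = 334.000
  d_4 = (-0.40)·320 + (-0.05)·600 + (-0.10)·520 + (+0.80)·320 = 46.000

d_3 = 334.000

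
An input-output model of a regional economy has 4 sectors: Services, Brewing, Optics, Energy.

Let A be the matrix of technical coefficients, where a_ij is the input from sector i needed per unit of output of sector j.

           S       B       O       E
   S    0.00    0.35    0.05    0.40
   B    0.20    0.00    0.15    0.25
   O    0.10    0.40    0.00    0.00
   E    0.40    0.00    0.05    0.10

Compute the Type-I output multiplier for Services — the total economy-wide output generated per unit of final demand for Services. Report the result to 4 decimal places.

m_S = 3.0027

I − A =
  [   1.00    -0.35    -0.05    -0.40]
  [  -0.20     1.00    -0.15    -0.25]
  [  -0.10    -0.40     1.00     0.00]
  [  -0.40     0.00    -0.05     0.90]
Compute the cofactors C_ij = (−1)^(i+j)·(3×3 minor ij) of I−A; the adjugate is their transpose:
adj(I−A) = Cᵀ =
  [ 0.841000   0.341000   0.116625   0.468500]
  [ 0.294750   0.733500   0.141500   0.334750]
  [ 0.202000   0.327500   0.642000   0.180750]
  [ 0.385000   0.169750   0.087500   0.855750]
det(I−A) = Σ_j (I−A)_1j·C_1j = (1.00)(0.841000) + (-0.35)(0.294750) + (-0.05)(0.202000) + (-0.40)(0.385000) = 0.5737375
(I − A)⁻¹ = adj(I−A) / det(I−A) ≈
  [   1.46583     0.59435     0.20327     0.81658]
  [   0.51374     1.27846     0.24663     0.58345]
  [   0.35208     0.57082     1.11898     0.31504]
  [   0.67104     0.29587     0.15251     1.49154]
The output multiplier for sector j is the column-j sum of the Leontief inverse (I − A)⁻¹ = adj(I−A) / det(I−A).
Column S of adj(I−A): (0.841000, 0.294750, 0.202000, 0.385000); det(I−A) = 0.5737375.
m_S = (0.841000 + 0.294750 + 0.202000 + 0.385000) / 0.5737375 = 1.72275 / 0.5737375 ≈ 3.0027.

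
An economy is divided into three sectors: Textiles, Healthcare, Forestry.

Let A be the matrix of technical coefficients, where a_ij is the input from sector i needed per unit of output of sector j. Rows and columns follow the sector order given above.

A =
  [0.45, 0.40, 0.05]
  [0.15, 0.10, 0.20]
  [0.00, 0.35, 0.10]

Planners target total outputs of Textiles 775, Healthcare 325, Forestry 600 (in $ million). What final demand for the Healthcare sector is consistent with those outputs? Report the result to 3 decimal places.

d_2 = 56.250

I − A =
  [   0.55    -0.40    -0.05]
  [  -0.15     0.90    -0.20]
  [   0.00    -0.35     0.90]
d = (I − A) x:
  d_1 = (+0.55)·775 + (-0.40)·325 + (-0.05)·600 = 266.250
  d_2 = (-0.15)·775 + (+0.90)·325 + (-0.20)·600 = 56.250
  d_3 = (+0.00)·775 + (-0.35)·325 + (+0.90)·600 = 426.250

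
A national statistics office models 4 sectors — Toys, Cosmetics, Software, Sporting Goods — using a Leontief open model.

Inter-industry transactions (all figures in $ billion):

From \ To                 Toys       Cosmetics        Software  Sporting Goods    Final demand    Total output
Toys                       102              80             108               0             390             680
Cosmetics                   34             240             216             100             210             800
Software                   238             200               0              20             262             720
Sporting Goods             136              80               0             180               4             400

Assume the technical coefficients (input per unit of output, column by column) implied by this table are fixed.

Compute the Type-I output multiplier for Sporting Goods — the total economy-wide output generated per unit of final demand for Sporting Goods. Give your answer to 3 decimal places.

Technical coefficients a_ij = z_ij / X_j:
  a_11 = 102/680 = 0.15, a_21 = 34/680 = 0.05, a_31 = 238/680 = 0.35, a_41 = 136/680 = 0.20
  a_12 = 80/800 = 0.10, a_22 = 240/800 = 0.30, a_32 = 200/800 = 0.25, a_42 = 80/800 = 0.10
  a_13 = 108/720 = 0.15, a_23 = 216/720 = 0.30, a_33 = 0/720 = 0.00, a_43 = 0/720 = 0.00
  a_14 = 0/400 = 0.00, a_24 = 100/400 = 0.25, a_34 = 20/400 = 0.05, a_44 = 180/400 = 0.45
I − A =
  [   0.85    -0.10    -0.15     0.00]
  [  -0.05     0.70    -0.30    -0.25]
  [  -0.35    -0.25     1.00    -0.05]
  [  -0.20    -0.10     0.00     0.55]
Compute the cofactors C_ij = (−1)^(i+j)·(3×3 minor ij) of I−A; the adjugate is their transpose:
adj(I−A) = Cᵀ =
  [ 0.317250   0.076375   0.070500   0.041125]
  [ 0.138250   0.437125   0.151875   0.212500]
  [ 0.152625   0.141375   0.298250   0.091375]
  [ 0.140500   0.107250   0.053250   0.477125]
det(I−A) = Σ_j (I−A)_1j·C_1j = (0.85)(0.317250) + (-0.10)(0.138250) + (-0.15)(0.152625) + (0.00)(0.140500) = 0.23294375
(I − A)⁻¹ = adj(I−A) / det(I−A) ≈
  [   1.3619     0.3279     0.3026     0.1765]
  [   0.5935     1.8765     0.6520     0.9122]
  [   0.6552     0.6069     1.2804     0.3923]
  [   0.6031     0.4604     0.2286     2.0482]
The output multiplier for sector j is the column-j sum of the Leontief inverse (I − A)⁻¹ = adj(I−A) / det(I−A).
Column 4 of adj(I−A): (0.041125, 0.212500, 0.091375, 0.477125); det(I−A) = 0.23294375.
m_4 = (0.041125 + 0.212500 + 0.091375 + 0.477125) / 0.23294375 = 0.822125 / 0.23294375 ≈ 3.529.

m_4 = 3.529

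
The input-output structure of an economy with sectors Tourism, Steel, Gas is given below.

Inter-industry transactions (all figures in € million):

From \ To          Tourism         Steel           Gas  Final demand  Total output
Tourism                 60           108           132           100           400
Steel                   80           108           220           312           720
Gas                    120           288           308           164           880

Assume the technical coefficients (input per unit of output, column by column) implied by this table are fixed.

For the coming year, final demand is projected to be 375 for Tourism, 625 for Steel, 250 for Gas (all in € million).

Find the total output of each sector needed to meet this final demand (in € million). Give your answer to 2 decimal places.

x_1 = 1018.94, x_2 = 1497.53, x_3 = 1776.45

Technical coefficients a_ij = z_ij / X_j:
  a_11 = 60/400 = 0.15, a_21 = 80/400 = 0.20, a_31 = 120/400 = 0.30
  a_12 = 108/720 = 0.15, a_22 = 108/720 = 0.15, a_32 = 288/720 = 0.40
  a_13 = 132/880 = 0.15, a_23 = 220/880 = 0.25, a_33 = 308/880 = 0.35
I − A =
  [   0.85    -0.15    -0.15]
  [  -0.20     0.85    -0.25]
  [  -0.30    -0.40     0.65]
Cofactors of I−A, C_ij = (−1)^(i+j)·(minor ij) (rows/columns in the sector order above):
  C_11 = (0.85)(0.65) − (-0.25)(-0.40) = 0.4525
  C_12 = −[(-0.20)(0.65) − (-0.25)(-0.30)] = 0.2050
  C_13 = (-0.20)(-0.40) − (0.85)(-0.30) = 0.3350
  C_21 = −[(-0.15)(0.65) − (-0.15)(-0.40)] = 0.1575
  C_22 = (0.85)(0.65) − (-0.15)(-0.30) = 0.5075
  C_23 = −[(0.85)(-0.40) − (-0.15)(-0.30)] = 0.3850
  C_31 = (-0.15)(-0.25) − (-0.15)(0.85) = 0.1650
  C_32 = −[(0.85)(-0.25) − (-0.15)(-0.20)] = 0.2425
  C_33 = (0.85)(0.85) − (-0.15)(-0.20) = 0.6925
det(I−A) = Σ_j (I−A)_1j·C_1j = (0.85)(0.4525) + (-0.15)(0.2050) + (-0.15)(0.3350) = 0.303625
adj(I−A) = Cᵀ =
  [ 0.4525   0.1575   0.1650]
  [ 0.2050   0.5075   0.2425]
  [ 0.3350   0.3850   0.6925]
(I − A)⁻¹ = adj(I−A) / det(I−A) ≈
  [   1.4903     0.5187     0.5434]
  [   0.6752     1.6715     0.7987]
  [   1.1033     1.2680     2.2808]
x = (I − A)⁻¹ d = adj(I−A)·d / det(I−A), with det(I−A) = 0.303625:
  x_1 = (0.4525·375 + 0.1575·625 + 0.1650·250) / 0.303625 = 309.375 / 0.303625 ≈ 1018.94
  x_2 = (0.2050·375 + 0.5075·625 + 0.2425·250) / 0.303625 = 454.6875 / 0.303625 ≈ 1497.53
  x_3 = (0.3350·375 + 0.3850·625 + 0.6925·250) / 0.303625 = 539.375 / 0.303625 ≈ 1776.45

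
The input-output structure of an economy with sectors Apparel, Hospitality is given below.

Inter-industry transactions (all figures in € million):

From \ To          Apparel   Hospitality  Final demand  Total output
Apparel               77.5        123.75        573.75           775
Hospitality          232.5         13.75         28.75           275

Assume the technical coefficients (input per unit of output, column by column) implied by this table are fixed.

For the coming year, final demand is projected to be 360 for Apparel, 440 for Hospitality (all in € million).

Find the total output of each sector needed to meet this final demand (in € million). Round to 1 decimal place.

Technical coefficients a_ij = z_ij / X_j:
  a_11 = 77.5/775 = 0.10, a_21 = 232.5/775 = 0.30
  a_12 = 123.75/275 = 0.45, a_22 = 13.75/275 = 0.05
I − A =
  [   0.90    -0.45]
  [  -0.30     0.95]
det(I−A) = (0.90)(0.95) − (-0.45)(-0.30) = 0.7200
adj(I−A) = [[0.95, 0.45], [0.30, 0.90]]
(I − A)⁻¹ = adj(I−A) / det(I−A) ≈
  [   1.3194     0.6250]
  [   0.4167     1.2500]
x = (I − A)⁻¹ d = adj(I−A)·d / det(I−A), with det(I−A) = 0.7200:
  x_1 = (0.95·360 + 0.45·440) / 0.7200 = 540.00 / 0.7200 = 750.0
  x_2 = (0.30·360 + 0.90·440) / 0.7200 = 504.00 / 0.7200 = 700.0

x_1 = 750.0, x_2 = 700.0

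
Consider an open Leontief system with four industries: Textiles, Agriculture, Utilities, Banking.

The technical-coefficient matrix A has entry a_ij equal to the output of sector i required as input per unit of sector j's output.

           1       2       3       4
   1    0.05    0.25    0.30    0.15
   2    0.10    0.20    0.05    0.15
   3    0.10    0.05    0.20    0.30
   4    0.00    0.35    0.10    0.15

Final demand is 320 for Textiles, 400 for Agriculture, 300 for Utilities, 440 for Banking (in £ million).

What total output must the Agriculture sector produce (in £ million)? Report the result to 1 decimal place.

x_2 = 869.0

I − A =
  [   0.95    -0.25    -0.30    -0.15]
  [  -0.10     0.80    -0.05    -0.15]
  [  -0.10    -0.05     0.80    -0.30]
  [   0.00    -0.35    -0.10     0.85]
Compute the cofactors C_ij = (−1)^(i+j)·(3×3 minor ij) of I−A; the adjugate is their transpose:
adj(I−A) = Cᵀ =
  [ 0.469875   0.249500   0.217250   0.203625]
  [ 0.070750   0.590500   0.081625   0.145500]
  [ 0.077500   0.166625   0.569625   0.244125]
  [ 0.038250   0.262750   0.100625   0.558875]
det(I−A) = Σ_j (I−A)_1j·C_1j = (0.95)(0.469875) + (-0.25)(0.070750) + (-0.30)(0.077500) + (-0.15)(0.038250) = 0.39970625
(I − A)⁻¹ = adj(I−A) / det(I−A) ≈
  [   1.1756     0.6242     0.5435     0.5094]
  [   0.1770     1.4773     0.2042     0.3640]
  [   0.1939     0.4169     1.4251     0.6108]
  [   0.0957     0.6574     0.2517     1.3982]
x = (I − A)⁻¹ d = adj(I−A)·d / det(I−A), with det(I−A) = 0.39970625:
  x_1 = (0.469875·320 + 0.249500·400 + 0.217250·300 + 0.203625·440) / 0.39970625 = 404.93 / 0.39970625 ≈ 1013.1
  x_2 = (0.070750·320 + 0.590500·400 + 0.081625·300 + 0.145500·440) / 0.39970625 = 347.3475 / 0.39970625 ≈ 869.0
  x_3 = (0.077500·320 + 0.166625·400 + 0.569625·300 + 0.244125·440) / 0.39970625 = 369.7525 / 0.39970625 ≈ 925.1
  x_4 = (0.038250·320 + 0.262750·400 + 0.100625·300 + 0.558875·440) / 0.39970625 = 393.4325 / 0.39970625 ≈ 984.3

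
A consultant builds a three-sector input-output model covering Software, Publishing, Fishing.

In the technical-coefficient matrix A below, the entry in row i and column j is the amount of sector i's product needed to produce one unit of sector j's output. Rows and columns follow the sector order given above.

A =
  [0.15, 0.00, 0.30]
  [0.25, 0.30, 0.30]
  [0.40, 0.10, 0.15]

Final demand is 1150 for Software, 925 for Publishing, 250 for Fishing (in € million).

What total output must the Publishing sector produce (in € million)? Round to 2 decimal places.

x_P = 2629.42

I − A =
  [   0.85     0.00    -0.30]
  [  -0.25     0.70    -0.30]
  [  -0.40    -0.10     0.85]
Cofactors of I−A, C_ij = (−1)^(i+j)·(minor ij) (rows/columns in the sector order above):
  C_11 = (0.70)(0.85) − (-0.30)(-0.10) = 0.5650
  C_12 = −[(-0.25)(0.85) − (-0.30)(-0.40)] = 0.3325
  C_13 = (-0.25)(-0.10) − (0.70)(-0.40) = 0.3050
  C_21 = −[(0.00)(0.85) − (-0.30)(-0.10)] = 0.0300
  C_22 = (0.85)(0.85) − (-0.30)(-0.40) = 0.6025
  C_23 = −[(0.85)(-0.10) − (0.00)(-0.40)] = 0.0850
  C_31 = (0.00)(-0.30) − (-0.30)(0.70) = 0.2100
  C_32 = −[(0.85)(-0.30) − (-0.30)(-0.25)] = 0.3300
  C_33 = (0.85)(0.70) − (0.00)(-0.25) = 0.5950
det(I−A) = Σ_j (I−A)_1j·C_1j = (0.85)(0.5650) + (0.00)(0.3325) + (-0.30)(0.3050) = 0.38875
adj(I−A) = Cᵀ =
  [ 0.5650   0.0300   0.2100]
  [ 0.3325   0.6025   0.3300]
  [ 0.3050   0.0850   0.5950]
(I − A)⁻¹ = adj(I−A) / det(I−A) ≈
  [   1.4534     0.0772     0.5402]
  [   0.8553     1.5498     0.8489]
  [   0.7846     0.2186     1.5305]
x = (I − A)⁻¹ d = adj(I−A)·d / det(I−A), with det(I−A) = 0.38875:
  x_S = (0.5650·1150 + 0.0300·925 + 0.2100·250) / 0.38875 = 730.00 / 0.38875 ≈ 1877.81
  x_P = (0.3325·1150 + 0.6025·925 + 0.3300·250) / 0.38875 = 1022.1875 / 0.38875 ≈ 2629.42
  x_F = (0.3050·1150 + 0.0850·925 + 0.5950·250) / 0.38875 = 578.125 / 0.38875 ≈ 1487.14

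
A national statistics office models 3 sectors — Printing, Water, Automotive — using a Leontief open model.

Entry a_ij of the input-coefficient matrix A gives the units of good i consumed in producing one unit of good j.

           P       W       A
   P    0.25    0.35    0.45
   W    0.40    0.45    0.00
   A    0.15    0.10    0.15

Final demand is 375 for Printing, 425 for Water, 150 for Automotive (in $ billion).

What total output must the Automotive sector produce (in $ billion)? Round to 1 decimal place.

I − A =
  [   0.75    -0.35    -0.45]
  [  -0.40     0.55     0.00]
  [  -0.15    -0.10     0.85]
Cofactors of I−A, C_ij = (−1)^(i+j)·(minor ij) (rows/columns in the sector order above):
  C_11 = (0.55)(0.85) − (0.00)(-0.10) = 0.4675
  C_12 = −[(-0.40)(0.85) − (0.00)(-0.15)] = 0.3400
  C_13 = (-0.40)(-0.10) − (0.55)(-0.15) = 0.1225
  C_21 = −[(-0.35)(0.85) − (-0.45)(-0.10)] = 0.3425
  C_22 = (0.75)(0.85) − (-0.45)(-0.15) = 0.5700
  C_23 = −[(0.75)(-0.10) − (-0.35)(-0.15)] = 0.1275
  C_31 = (-0.35)(0.00) − (-0.45)(0.55) = 0.2475
  C_32 = −[(0.75)(0.00) − (-0.45)(-0.40)] = 0.1800
  C_33 = (0.75)(0.55) − (-0.35)(-0.40) = 0.2725
det(I−A) = Σ_j (I−A)_1j·C_1j = (0.75)(0.4675) + (-0.35)(0.3400) + (-0.45)(0.1225) = 0.1765
adj(I−A) = Cᵀ =
  [ 0.4675   0.3425   0.2475]
  [ 0.3400   0.5700   0.1800]
  [ 0.1225   0.1275   0.2725]
(I − A)⁻¹ = adj(I−A) / det(I−A) ≈
  [   2.6487     1.9405     1.4023]
  [   1.9263     3.2295     1.0198]
  [   0.6941     0.7224     1.5439]
x = (I − A)⁻¹ d = adj(I−A)·d / det(I−A), with det(I−A) = 0.1765:
  x_P = (0.4675·375 + 0.3425·425 + 0.2475·150) / 0.1765 = 358.00 / 0.1765 ≈ 2028.3
  x_W = (0.3400·375 + 0.5700·425 + 0.1800·150) / 0.1765 = 396.75 / 0.1765 ≈ 2247.9
  x_A = (0.1225·375 + 0.1275·425 + 0.2725·150) / 0.1765 = 141.00 / 0.1765 ≈ 798.9

x_A = 798.9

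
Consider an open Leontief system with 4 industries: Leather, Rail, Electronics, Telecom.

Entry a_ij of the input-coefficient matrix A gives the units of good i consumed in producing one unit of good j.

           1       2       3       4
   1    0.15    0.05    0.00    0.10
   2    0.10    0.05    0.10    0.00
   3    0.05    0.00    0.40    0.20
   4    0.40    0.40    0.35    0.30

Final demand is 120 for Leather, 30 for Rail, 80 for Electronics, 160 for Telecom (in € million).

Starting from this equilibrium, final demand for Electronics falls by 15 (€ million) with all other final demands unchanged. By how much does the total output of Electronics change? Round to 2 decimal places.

Δx_3 = -31.64

I − A =
  [   0.85    -0.05     0.00    -0.10]
  [  -0.10     0.95    -0.10     0.00]
  [  -0.05     0.00     0.60    -0.20]
  [  -0.40    -0.40    -0.35     0.70]
Compute the cofactors C_ij = (−1)^(i+j)·(3×3 minor ij) of I−A; the adjugate is their transpose:
adj(I−A) = Cᵀ =
  [ 0.324500   0.041500   0.040750   0.058000]
  [ 0.046500   0.271750   0.059000   0.023500]
  [ 0.117250   0.075750   0.519750   0.165250]
  [ 0.270625   0.216875   0.316875   0.481250]
det(I−A) = Σ_j (I−A)_1j·C_1j = (0.85)(0.324500) + (-0.05)(0.046500) + (0.00)(0.117250) + (-0.10)(0.270625) = 0.2464375
(I − A)⁻¹ = adj(I−A) / det(I−A) ≈
  [   1.3168     0.1684     0.1654     0.2354]
  [   0.1887     1.1027     0.2394     0.0954]
  [   0.4758     0.3074     2.1091     0.6706]
  [   1.0981     0.8800     1.2858     1.9528]
Δx = (I − A)⁻¹ Δd with Δd having -15 in the Electronics component and 0 elsewhere.
So Δx_3 = L_33 · (-15), where L_33 = adj(I−A)_33 / det(I−A) = 0.519750 / 0.2464375.
Δx_3 = 0.519750 × (-15) / 0.2464375 = -7.79625 / 0.2464375 ≈ -31.64.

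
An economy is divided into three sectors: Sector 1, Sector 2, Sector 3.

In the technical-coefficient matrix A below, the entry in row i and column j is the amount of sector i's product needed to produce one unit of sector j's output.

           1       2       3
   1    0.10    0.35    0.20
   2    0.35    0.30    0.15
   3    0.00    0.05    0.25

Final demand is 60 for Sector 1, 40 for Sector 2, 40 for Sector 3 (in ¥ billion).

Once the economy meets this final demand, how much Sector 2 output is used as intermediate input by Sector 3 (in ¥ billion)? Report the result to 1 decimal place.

z_23 = 9.4

I − A =
  [   0.90    -0.35    -0.20]
  [  -0.35     0.70    -0.15]
  [   0.00    -0.05     0.75]
Cofactors of I−A, C_ij = (−1)^(i+j)·(minor ij) (rows/columns in the sector order above):
  C_11 = (0.70)(0.75) − (-0.15)(-0.05) = 0.5175
  C_12 = −[(-0.35)(0.75) − (-0.15)(0.00)] = 0.2625
  C_13 = (-0.35)(-0.05) − (0.70)(0.00) = 0.0175
  C_21 = −[(-0.35)(0.75) − (-0.20)(-0.05)] = 0.2725
  C_22 = (0.90)(0.75) − (-0.20)(0.00) = 0.6750
  C_23 = −[(0.90)(-0.05) − (-0.35)(0.00)] = 0.0450
  C_31 = (-0.35)(-0.15) − (-0.20)(0.70) = 0.1925
  C_32 = −[(0.90)(-0.15) − (-0.20)(-0.35)] = 0.2050
  C_33 = (0.90)(0.70) − (-0.35)(-0.35) = 0.5075
det(I−A) = Σ_j (I−A)_1j·C_1j = (0.90)(0.5175) + (-0.35)(0.2625) + (-0.20)(0.0175) = 0.370375
adj(I−A) = Cᵀ =
  [ 0.5175   0.2725   0.1925]
  [ 0.2625   0.6750   0.2050]
  [ 0.0175   0.0450   0.5075]
(I − A)⁻¹ = adj(I−A) / det(I−A) ≈
  [   1.3972     0.7357     0.5197]
  [   0.7087     1.8225     0.5535]
  [   0.0472     0.1215     1.3702]
First solve x = (I − A)⁻¹ d = adj(I−A)·d / det(I−A); in particular x_3 = (0.0175·60 + 0.0450·40 + 0.5075·40) / 0.370375 = 23.15 / 0.370375 ≈ 62.504.
Intermediate flow from 2 to 3: z_23 = a_23 · x_3 = 0.15 × 23.15 / 0.370375 = 3.4725 / 0.370375 ≈ 9.4.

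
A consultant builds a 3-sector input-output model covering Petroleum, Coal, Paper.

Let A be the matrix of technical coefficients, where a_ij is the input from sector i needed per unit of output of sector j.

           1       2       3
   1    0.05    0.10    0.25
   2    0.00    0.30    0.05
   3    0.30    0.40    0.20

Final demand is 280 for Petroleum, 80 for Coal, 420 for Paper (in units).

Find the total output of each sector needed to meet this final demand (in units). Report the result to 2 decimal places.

x_1 = 525.49, x_2 = 172.00, x_3 = 808.06

I − A =
  [   0.95    -0.10    -0.25]
  [   0.00     0.70    -0.05]
  [  -0.30    -0.40     0.80]
Cofactors of I−A, C_ij = (−1)^(i+j)·(minor ij) (rows/columns in the sector order above):
  C_11 = (0.70)(0.80) − (-0.05)(-0.40) = 0.5400
  C_12 = −[(0.00)(0.80) − (-0.05)(-0.30)] = 0.0150
  C_13 = (0.00)(-0.40) − (0.70)(-0.30) = 0.2100
  C_21 = −[(-0.10)(0.80) − (-0.25)(-0.40)] = 0.1800
  C_22 = (0.95)(0.80) − (-0.25)(-0.30) = 0.6850
  C_23 = −[(0.95)(-0.40) − (-0.10)(-0.30)] = 0.4100
  C_31 = (-0.10)(-0.05) − (-0.25)(0.70) = 0.1800
  C_32 = −[(0.95)(-0.05) − (-0.25)(0.00)] = 0.0475
  C_33 = (0.95)(0.70) − (-0.10)(0.00) = 0.6650
det(I−A) = Σ_j (I−A)_1j·C_1j = (0.95)(0.5400) + (-0.10)(0.0150) + (-0.25)(0.2100) = 0.4590
adj(I−A) = Cᵀ =
  [ 0.5400   0.1800   0.1800]
  [ 0.0150   0.6850   0.0475]
  [ 0.2100   0.4100   0.6650]
(I − A)⁻¹ = adj(I−A) / det(I−A) ≈
  [   1.1765     0.3922     0.3922]
  [   0.0327     1.4924     0.1035]
  [   0.4575     0.8932     1.4488]
x = (I − A)⁻¹ d = adj(I−A)·d / det(I−A), with det(I−A) = 0.4590:
  x_1 = (0.5400·280 + 0.1800·80 + 0.1800·420) / 0.4590 = 241.20 / 0.4590 ≈ 525.49
  x_2 = (0.0150·280 + 0.6850·80 + 0.0475·420) / 0.4590 = 78.95 / 0.4590 ≈ 172.00
  x_3 = (0.2100·280 + 0.4100·80 + 0.6650·420) / 0.4590 = 370.90 / 0.4590 ≈ 808.06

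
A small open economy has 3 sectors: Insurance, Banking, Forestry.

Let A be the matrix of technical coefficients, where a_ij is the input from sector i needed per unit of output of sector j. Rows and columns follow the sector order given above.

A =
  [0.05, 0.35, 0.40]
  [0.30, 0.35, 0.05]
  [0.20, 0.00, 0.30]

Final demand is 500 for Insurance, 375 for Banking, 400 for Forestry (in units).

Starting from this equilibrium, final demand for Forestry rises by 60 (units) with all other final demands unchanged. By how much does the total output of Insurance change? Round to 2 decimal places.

Δx_I = 54.91

I − A =
  [   0.95    -0.35    -0.40]
  [  -0.30     0.65    -0.05]
  [  -0.20     0.00     0.70]
Cofactors of I−A, C_ij = (−1)^(i+j)·(minor ij) (rows/columns in the sector order above):
  C_11 = (0.65)(0.70) − (-0.05)(0.00) = 0.4550
  C_12 = −[(-0.30)(0.70) − (-0.05)(-0.20)] = 0.2200
  C_13 = (-0.30)(0.00) − (0.65)(-0.20) = 0.1300
  C_21 = −[(-0.35)(0.70) − (-0.40)(0.00)] = 0.2450
  C_22 = (0.95)(0.70) − (-0.40)(-0.20) = 0.5850
  C_23 = −[(0.95)(0.00) − (-0.35)(-0.20)] = 0.0700
  C_31 = (-0.35)(-0.05) − (-0.40)(0.65) = 0.2775
  C_32 = −[(0.95)(-0.05) − (-0.40)(-0.30)] = 0.1675
  C_33 = (0.95)(0.65) − (-0.35)(-0.30) = 0.5125
det(I−A) = Σ_j (I−A)_1j·C_1j = (0.95)(0.4550) + (-0.35)(0.2200) + (-0.40)(0.1300) = 0.30325
adj(I−A) = Cᵀ =
  [ 0.4550   0.2450   0.2775]
  [ 0.2200   0.5850   0.1675]
  [ 0.1300   0.0700   0.5125]
(I − A)⁻¹ = adj(I−A) / det(I−A) ≈
  [   1.5004     0.8079     0.9151]
  [   0.7255     1.9291     0.5523]
  [   0.4287     0.2308     1.6900]
Δx = (I − A)⁻¹ Δd with Δd having +60 in the Forestry component and 0 elsewhere.
So Δx_I = L_IF · (+60), where L_IF = adj(I−A)_IF / det(I−A) = 0.2775 / 0.30325.
Δx_I = 0.2775 × (+60) / 0.30325 = 16.65 / 0.30325 ≈ 54.91.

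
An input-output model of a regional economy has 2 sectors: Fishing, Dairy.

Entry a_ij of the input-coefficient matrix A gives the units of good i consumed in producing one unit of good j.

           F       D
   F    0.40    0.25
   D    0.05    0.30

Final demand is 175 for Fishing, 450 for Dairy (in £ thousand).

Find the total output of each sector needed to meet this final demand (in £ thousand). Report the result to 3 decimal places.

x_F = 576.687, x_D = 684.049

I − A =
  [   0.60    -0.25]
  [  -0.05     0.70]
det(I−A) = (0.60)(0.70) − (-0.25)(-0.05) = 0.4075
adj(I−A) = [[0.70, 0.25], [0.05, 0.60]]
(I − A)⁻¹ = adj(I−A) / det(I−A) ≈
  [   1.7178     0.6135]
  [   0.1227     1.4724]
x = (I − A)⁻¹ d = adj(I−A)·d / det(I−A), with det(I−A) = 0.4075:
  x_F = (0.70·175 + 0.25·450) / 0.4075 = 235.00 / 0.4075 ≈ 576.687
  x_D = (0.05·175 + 0.60·450) / 0.4075 = 278.75 / 0.4075 ≈ 684.049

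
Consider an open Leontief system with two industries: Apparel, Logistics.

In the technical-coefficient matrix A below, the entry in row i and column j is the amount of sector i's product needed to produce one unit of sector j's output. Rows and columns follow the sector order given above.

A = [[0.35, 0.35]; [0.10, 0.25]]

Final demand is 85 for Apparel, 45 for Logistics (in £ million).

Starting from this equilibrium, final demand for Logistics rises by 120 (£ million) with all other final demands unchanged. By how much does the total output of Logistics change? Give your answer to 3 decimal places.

I − A =
  [   0.65    -0.35]
  [  -0.10     0.75]
det(I−A) = (0.65)(0.75) − (-0.35)(-0.10) = 0.4525
adj(I−A) = [[0.75, 0.35], [0.10, 0.65]]
(I − A)⁻¹ = adj(I−A) / det(I−A) ≈
  [   1.6575     0.7735]
  [   0.2210     1.4365]
Δx = (I − A)⁻¹ Δd with Δd having +120 in the Logistics component and 0 elsewhere.
So Δx_L = L_LL · (+120), where L_LL = adj(I−A)_LL / det(I−A) = 0.65 / 0.4525.
Δx_L = 0.65 × (+120) / 0.4525 = 78.00 / 0.4525 ≈ 172.376.

Δx_L = 172.376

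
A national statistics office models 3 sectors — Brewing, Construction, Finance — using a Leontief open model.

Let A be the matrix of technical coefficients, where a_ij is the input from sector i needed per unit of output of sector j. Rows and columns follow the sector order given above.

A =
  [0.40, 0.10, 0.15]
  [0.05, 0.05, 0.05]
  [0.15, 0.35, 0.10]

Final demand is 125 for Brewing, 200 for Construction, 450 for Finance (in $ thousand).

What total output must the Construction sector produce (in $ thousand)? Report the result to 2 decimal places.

I − A =
  [   0.60    -0.10    -0.15]
  [  -0.05     0.95    -0.05]
  [  -0.15    -0.35     0.90]
Cofactors of I−A, C_ij = (−1)^(i+j)·(minor ij) (rows/columns in the sector order above):
  C_11 = (0.95)(0.90) − (-0.05)(-0.35) = 0.8375
  C_12 = −[(-0.05)(0.90) − (-0.05)(-0.15)] = 0.0525
  C_13 = (-0.05)(-0.35) − (0.95)(-0.15) = 0.1600
  C_21 = −[(-0.10)(0.90) − (-0.15)(-0.35)] = 0.1425
  C_22 = (0.60)(0.90) − (-0.15)(-0.15) = 0.5175
  C_23 = −[(0.60)(-0.35) − (-0.10)(-0.15)] = 0.2250
  C_31 = (-0.10)(-0.05) − (-0.15)(0.95) = 0.1475
  C_32 = −[(0.60)(-0.05) − (-0.15)(-0.05)] = 0.0375
  C_33 = (0.60)(0.95) − (-0.10)(-0.05) = 0.5650
det(I−A) = Σ_j (I−A)_1j·C_1j = (0.60)(0.8375) + (-0.10)(0.0525) + (-0.15)(0.1600) = 0.47325
adj(I−A) = Cᵀ =
  [ 0.8375   0.1425   0.1475]
  [ 0.0525   0.5175   0.0375]
  [ 0.1600   0.2250   0.5650]
(I − A)⁻¹ = adj(I−A) / det(I−A) ≈
  [   1.7697     0.3011     0.3117]
  [   0.1109     1.0935     0.0792]
  [   0.3381     0.4754     1.1939]
x = (I − A)⁻¹ d = adj(I−A)·d / det(I−A), with det(I−A) = 0.47325:
  x_B = (0.8375·125 + 0.1425·200 + 0.1475·450) / 0.47325 = 199.5625 / 0.47325 ≈ 421.69
  x_C = (0.0525·125 + 0.5175·200 + 0.0375·450) / 0.47325 = 126.9375 / 0.47325 ≈ 268.23
  x_F = (0.1600·125 + 0.2250·200 + 0.5650·450) / 0.47325 = 319.25 / 0.47325 ≈ 674.59

x_C = 268.23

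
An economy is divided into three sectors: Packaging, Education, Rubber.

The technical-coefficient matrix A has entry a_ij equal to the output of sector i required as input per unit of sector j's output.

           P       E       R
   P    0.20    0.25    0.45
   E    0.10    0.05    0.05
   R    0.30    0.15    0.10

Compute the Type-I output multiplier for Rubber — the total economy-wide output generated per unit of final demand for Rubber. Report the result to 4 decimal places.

I − A =
  [   0.80    -0.25    -0.45]
  [  -0.10     0.95    -0.05]
  [  -0.30    -0.15     0.90]
Cofactors of I−A, C_ij = (−1)^(i+j)·(minor ij) (rows/columns in the sector order above):
  C_11 = (0.95)(0.90) − (-0.05)(-0.15) = 0.8475
  C_12 = −[(-0.10)(0.90) − (-0.05)(-0.30)] = 0.1050
  C_13 = (-0.10)(-0.15) − (0.95)(-0.30) = 0.3000
  C_21 = −[(-0.25)(0.90) − (-0.45)(-0.15)] = 0.2925
  C_22 = (0.80)(0.90) − (-0.45)(-0.30) = 0.5850
  C_23 = −[(0.80)(-0.15) − (-0.25)(-0.30)] = 0.1950
  C_31 = (-0.25)(-0.05) − (-0.45)(0.95) = 0.4400
  C_32 = −[(0.80)(-0.05) − (-0.45)(-0.10)] = 0.0850
  C_33 = (0.80)(0.95) − (-0.25)(-0.10) = 0.7350
det(I−A) = Σ_j (I−A)_1j·C_1j = (0.80)(0.8475) + (-0.25)(0.1050) + (-0.45)(0.3000) = 0.51675
adj(I−A) = Cᵀ =
  [ 0.8475   0.2925   0.4400]
  [ 0.1050   0.5850   0.0850]
  [ 0.3000   0.1950   0.7350]
(I − A)⁻¹ = adj(I−A) / det(I−A) ≈
  [   1.64006     0.56604     0.85148]
  [   0.20319     1.13208     0.16449]
  [   0.58055     0.37736     1.42235]
The output multiplier for sector j is the column-j sum of the Leontief inverse (I − A)⁻¹ = adj(I−A) / det(I−A).
Column R of adj(I−A): (0.4400, 0.0850, 0.7350); det(I−A) = 0.51675.
m_R = (0.4400 + 0.0850 + 0.7350) / 0.51675 = 1.26 / 0.51675 ≈ 2.4383.

m_R = 2.4383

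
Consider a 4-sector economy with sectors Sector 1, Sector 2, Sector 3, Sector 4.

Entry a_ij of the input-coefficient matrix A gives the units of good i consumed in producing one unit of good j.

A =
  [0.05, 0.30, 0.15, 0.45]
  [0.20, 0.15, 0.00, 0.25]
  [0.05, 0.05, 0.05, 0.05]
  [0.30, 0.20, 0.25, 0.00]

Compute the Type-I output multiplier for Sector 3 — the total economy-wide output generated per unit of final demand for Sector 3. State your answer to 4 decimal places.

m_3 = 2.3221

I − A =
  [   0.95    -0.30    -0.15    -0.45]
  [  -0.20     0.85     0.00    -0.25]
  [  -0.05    -0.05     0.95    -0.05]
  [  -0.30    -0.20    -0.25     1.00]
Compute the cofactors C_ij = (−1)^(i+j)·(3×3 minor ij) of I−A; the adjugate is their transpose:
adj(I−A) = Cᵀ =
  [ 0.746250   0.381375   0.234375   0.442875]
  [ 0.261875   0.747000   0.123125   0.310750]
  [ 0.068500   0.074250   0.544750   0.076625]
  [ 0.293375   0.282375   0.231125   0.702250]
det(I−A) = Σ_j (I−A)_1j·C_1j = (0.95)(0.746250) + (-0.30)(0.261875) + (-0.15)(0.068500) + (-0.45)(0.293375) = 0.48808125
(I − A)⁻¹ = adj(I−A) / det(I−A) ≈
  [   1.52895     0.78138     0.48020     0.90738]
  [   0.53654     1.53048     0.25226     0.63668]
  [   0.14035     0.15213     1.11611     0.15699]
  [   0.60108     0.57854     0.47354     1.43880]
The output multiplier for sector j is the column-j sum of the Leontief inverse (I − A)⁻¹ = adj(I−A) / det(I−A).
Column 3 of adj(I−A): (0.234375, 0.123125, 0.544750, 0.231125); det(I−A) = 0.48808125.
m_3 = (0.234375 + 0.123125 + 0.544750 + 0.231125) / 0.48808125 = 1.133375 / 0.48808125 ≈ 2.3221.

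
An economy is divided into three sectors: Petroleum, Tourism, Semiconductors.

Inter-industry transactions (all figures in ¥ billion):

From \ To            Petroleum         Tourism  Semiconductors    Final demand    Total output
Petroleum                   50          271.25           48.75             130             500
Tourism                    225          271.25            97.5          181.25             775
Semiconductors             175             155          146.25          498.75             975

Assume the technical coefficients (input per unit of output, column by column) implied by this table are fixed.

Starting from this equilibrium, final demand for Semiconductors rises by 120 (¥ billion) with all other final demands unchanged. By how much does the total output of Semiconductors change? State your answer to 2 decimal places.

Δx_3 = 161.70

Technical coefficients a_ij = z_ij / X_j:
  a_11 = 50/500 = 0.10, a_21 = 225/500 = 0.45, a_31 = 175/500 = 0.35
  a_12 = 271.25/775 = 0.35, a_22 = 271.25/775 = 0.35, a_32 = 155/775 = 0.20
  a_13 = 48.75/975 = 0.05, a_23 = 97.5/975 = 0.10, a_33 = 146.25/975 = 0.15
I − A =
  [   0.90    -0.35    -0.05]
  [  -0.45     0.65    -0.10]
  [  -0.35    -0.20     0.85]
Cofactors of I−A, C_ij = (−1)^(i+j)·(minor ij) (rows/columns in the sector order above):
  C_11 = (0.65)(0.85) − (-0.10)(-0.20) = 0.5325
  C_12 = −[(-0.45)(0.85) − (-0.10)(-0.35)] = 0.4175
  C_13 = (-0.45)(-0.20) − (0.65)(-0.35) = 0.3175
  C_21 = −[(-0.35)(0.85) − (-0.05)(-0.20)] = 0.3075
  C_22 = (0.90)(0.85) − (-0.05)(-0.35) = 0.7475
  C_23 = −[(0.90)(-0.20) − (-0.35)(-0.35)] = 0.3025
  C_31 = (-0.35)(-0.10) − (-0.05)(0.65) = 0.0675
  C_32 = −[(0.90)(-0.10) − (-0.05)(-0.45)] = 0.1125
  C_33 = (0.90)(0.65) − (-0.35)(-0.45) = 0.4275
det(I−A) = Σ_j (I−A)_1j·C_1j = (0.90)(0.5325) + (-0.35)(0.4175) + (-0.05)(0.3175) = 0.31725
adj(I−A) = Cᵀ =
  [ 0.5325   0.3075   0.0675]
  [ 0.4175   0.7475   0.1125]
  [ 0.3175   0.3025   0.4275]
(I − A)⁻¹ = adj(I−A) / det(I−A) ≈
  [   1.6785     0.9693     0.2128]
  [   1.3160     2.3562     0.3546]
  [   1.0008     0.9535     1.3475]
Δx = (I − A)⁻¹ Δd with Δd having +120 in the Semiconductors component and 0 elsewhere.
So Δx_3 = L_33 · (+120), where L_33 = adj(I−A)_33 / det(I−A) = 0.4275 / 0.31725.
Δx_3 = 0.4275 × (+120) / 0.31725 = 51.30 / 0.31725 ≈ 161.70.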